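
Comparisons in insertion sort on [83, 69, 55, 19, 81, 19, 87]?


Algorithm: insertion sort
Input: [83, 69, 55, 19, 81, 19, 87]
Sorted: [19, 19, 55, 69, 81, 83, 87]

14


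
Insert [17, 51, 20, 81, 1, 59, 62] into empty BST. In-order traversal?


Insert 17: root
Insert 51: R from 17
Insert 20: R from 17 -> L from 51
Insert 81: R from 17 -> R from 51
Insert 1: L from 17
Insert 59: R from 17 -> R from 51 -> L from 81
Insert 62: R from 17 -> R from 51 -> L from 81 -> R from 59

In-order: [1, 17, 20, 51, 59, 62, 81]


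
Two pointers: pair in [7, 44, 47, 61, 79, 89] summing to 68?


lo=0(7)+hi=5(89)=96
lo=0(7)+hi=4(79)=86
lo=0(7)+hi=3(61)=68

Yes: 7+61=68


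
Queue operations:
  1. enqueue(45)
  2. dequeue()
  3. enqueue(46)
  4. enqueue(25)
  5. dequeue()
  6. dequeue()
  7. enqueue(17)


enqueue(45) -> [45]
dequeue()->45, []
enqueue(46) -> [46]
enqueue(25) -> [46, 25]
dequeue()->46, [25]
dequeue()->25, []
enqueue(17) -> [17]

Final queue: [17]


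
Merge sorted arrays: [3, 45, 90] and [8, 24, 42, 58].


Take 3 from A
Take 8 from B
Take 24 from B
Take 42 from B
Take 45 from A
Take 58 from B

Merged: [3, 8, 24, 42, 45, 58, 90]


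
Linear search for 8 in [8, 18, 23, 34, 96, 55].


i=0: 8==8 found!

Found at 0, 1 comps


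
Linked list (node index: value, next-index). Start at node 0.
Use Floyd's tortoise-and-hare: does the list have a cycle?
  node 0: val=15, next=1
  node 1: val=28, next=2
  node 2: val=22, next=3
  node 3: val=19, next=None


Floyd's tortoise (slow, +1) and hare (fast, +2):
  init: slow=0, fast=0
  step 1: slow=1, fast=2
  step 2: fast 2->3->None, no cycle

Cycle: no


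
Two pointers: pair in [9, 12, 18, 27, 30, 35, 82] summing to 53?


lo=0(9)+hi=6(82)=91
lo=0(9)+hi=5(35)=44
lo=1(12)+hi=5(35)=47
lo=2(18)+hi=5(35)=53

Yes: 18+35=53


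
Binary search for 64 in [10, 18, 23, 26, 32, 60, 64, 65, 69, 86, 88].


Step 1: lo=0, hi=10, mid=5, val=60
Step 2: lo=6, hi=10, mid=8, val=69
Step 3: lo=6, hi=7, mid=6, val=64

Found at index 6


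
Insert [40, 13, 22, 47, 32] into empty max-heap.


Insert 40: [40]
Insert 13: [40, 13]
Insert 22: [40, 13, 22]
Insert 47: [47, 40, 22, 13]
Insert 32: [47, 40, 22, 13, 32]

Final heap: [47, 40, 22, 13, 32]


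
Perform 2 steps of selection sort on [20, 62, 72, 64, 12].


Initial: [20, 62, 72, 64, 12]
Step 1: min=12 at 4
  Swap: [12, 62, 72, 64, 20]
Step 2: min=20 at 4
  Swap: [12, 20, 72, 64, 62]

After 2 steps: [12, 20, 72, 64, 62]


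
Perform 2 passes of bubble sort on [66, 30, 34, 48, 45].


Initial: [66, 30, 34, 48, 45]
Pass 1: [30, 34, 48, 45, 66] (4 swaps)
Pass 2: [30, 34, 45, 48, 66] (1 swaps)

After 2 passes: [30, 34, 45, 48, 66]


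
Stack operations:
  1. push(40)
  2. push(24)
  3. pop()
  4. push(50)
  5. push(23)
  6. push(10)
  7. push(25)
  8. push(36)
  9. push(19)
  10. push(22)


push(40) -> [40]
push(24) -> [40, 24]
pop()->24, [40]
push(50) -> [40, 50]
push(23) -> [40, 50, 23]
push(10) -> [40, 50, 23, 10]
push(25) -> [40, 50, 23, 10, 25]
push(36) -> [40, 50, 23, 10, 25, 36]
push(19) -> [40, 50, 23, 10, 25, 36, 19]
push(22) -> [40, 50, 23, 10, 25, 36, 19, 22]

Final stack: [40, 50, 23, 10, 25, 36, 19, 22]


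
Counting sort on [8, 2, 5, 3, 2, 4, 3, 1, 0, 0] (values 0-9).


Input: [8, 2, 5, 3, 2, 4, 3, 1, 0, 0]
Counts: [2, 1, 2, 2, 1, 1, 0, 0, 1, 0]

Sorted: [0, 0, 1, 2, 2, 3, 3, 4, 5, 8]


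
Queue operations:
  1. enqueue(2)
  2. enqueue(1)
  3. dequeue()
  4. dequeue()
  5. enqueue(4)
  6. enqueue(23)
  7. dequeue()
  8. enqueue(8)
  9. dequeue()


enqueue(2) -> [2]
enqueue(1) -> [2, 1]
dequeue()->2, [1]
dequeue()->1, []
enqueue(4) -> [4]
enqueue(23) -> [4, 23]
dequeue()->4, [23]
enqueue(8) -> [23, 8]
dequeue()->23, [8]

Final queue: [8]


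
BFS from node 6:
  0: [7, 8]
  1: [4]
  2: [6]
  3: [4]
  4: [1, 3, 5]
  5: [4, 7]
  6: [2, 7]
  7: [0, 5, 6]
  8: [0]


Visit 6, enqueue [2, 7]
Visit 2, enqueue []
Visit 7, enqueue [0, 5]
Visit 0, enqueue [8]
Visit 5, enqueue [4]
Visit 8, enqueue []
Visit 4, enqueue [1, 3]
Visit 1, enqueue []
Visit 3, enqueue []

BFS order: [6, 2, 7, 0, 5, 8, 4, 1, 3]


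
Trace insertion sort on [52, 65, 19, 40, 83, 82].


Initial: [52, 65, 19, 40, 83, 82]
Insert 65: [52, 65, 19, 40, 83, 82]
Insert 19: [19, 52, 65, 40, 83, 82]
Insert 40: [19, 40, 52, 65, 83, 82]
Insert 83: [19, 40, 52, 65, 83, 82]
Insert 82: [19, 40, 52, 65, 82, 83]

Sorted: [19, 40, 52, 65, 82, 83]


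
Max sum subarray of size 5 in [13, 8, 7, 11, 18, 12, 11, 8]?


[0:5]: 57
[1:6]: 56
[2:7]: 59
[3:8]: 60

Max: 60 at [3:8]


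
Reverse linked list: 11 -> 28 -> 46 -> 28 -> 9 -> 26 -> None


Step 1: curr=11, set curr.next=prev(None) | reversed so far: 11
Step 2: curr=28, set curr.next=prev(11) | reversed so far: 28 -> 11
Step 3: curr=46, set curr.next=prev(28) | reversed so far: 46 -> 28 -> 11
Step 4: curr=28, set curr.next=prev(46) | reversed so far: 28 -> 46 -> 28 -> 11
Step 5: curr=9, set curr.next=prev(28) | reversed so far: 9 -> 28 -> 46 -> 28 -> 11
Step 6: curr=26, set curr.next=prev(9) | reversed so far: 26 -> 9 -> 28 -> 46 -> 28 -> 11

26 -> 9 -> 28 -> 46 -> 28 -> 11 -> None


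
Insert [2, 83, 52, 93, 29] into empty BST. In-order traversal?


Insert 2: root
Insert 83: R from 2
Insert 52: R from 2 -> L from 83
Insert 93: R from 2 -> R from 83
Insert 29: R from 2 -> L from 83 -> L from 52

In-order: [2, 29, 52, 83, 93]


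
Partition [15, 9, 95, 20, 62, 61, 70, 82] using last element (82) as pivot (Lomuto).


Pivot: 82
  15 <= 82: advance i (no swap)
  9 <= 82: advance i (no swap)
  20 <= 82: swap -> [15, 9, 20, 95, 62, 61, 70, 82]
  62 <= 82: swap -> [15, 9, 20, 62, 95, 61, 70, 82]
  61 <= 82: swap -> [15, 9, 20, 62, 61, 95, 70, 82]
  70 <= 82: swap -> [15, 9, 20, 62, 61, 70, 95, 82]
Place pivot at 6: [15, 9, 20, 62, 61, 70, 82, 95]

Partitioned: [15, 9, 20, 62, 61, 70, 82, 95]


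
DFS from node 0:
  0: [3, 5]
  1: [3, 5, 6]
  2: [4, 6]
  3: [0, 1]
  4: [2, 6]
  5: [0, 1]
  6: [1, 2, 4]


Visit 0, push [5, 3]
Visit 3, push [1]
Visit 1, push [6, 5]
Visit 5, push []
Visit 6, push [4, 2]
Visit 2, push [4]
Visit 4, push []

DFS order: [0, 3, 1, 5, 6, 2, 4]


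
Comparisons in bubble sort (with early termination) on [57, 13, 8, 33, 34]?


Algorithm: bubble sort (with early termination)
Input: [57, 13, 8, 33, 34]
Sorted: [8, 13, 33, 34, 57]

9


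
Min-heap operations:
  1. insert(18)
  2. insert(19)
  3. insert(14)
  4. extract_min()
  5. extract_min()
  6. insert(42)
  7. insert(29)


insert(18) -> [18]
insert(19) -> [18, 19]
insert(14) -> [14, 19, 18]
extract_min()->14, [18, 19]
extract_min()->18, [19]
insert(42) -> [19, 42]
insert(29) -> [19, 42, 29]

Final heap: [19, 42, 29]


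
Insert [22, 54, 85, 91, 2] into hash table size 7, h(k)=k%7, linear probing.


Insert 22: h=1 -> slot 1
Insert 54: h=5 -> slot 5
Insert 85: h=1, 1 probes -> slot 2
Insert 91: h=0 -> slot 0
Insert 2: h=2, 1 probes -> slot 3

Table: [91, 22, 85, 2, None, 54, None]


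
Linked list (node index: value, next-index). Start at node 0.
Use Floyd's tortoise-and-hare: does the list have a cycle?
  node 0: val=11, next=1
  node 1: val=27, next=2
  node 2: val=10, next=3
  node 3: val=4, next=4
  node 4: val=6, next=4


Floyd's tortoise (slow, +1) and hare (fast, +2):
  init: slow=0, fast=0
  step 1: slow=1, fast=2
  step 2: slow=2, fast=4
  step 3: slow=3, fast=4
  step 4: slow=4, fast=4
  slow == fast at node 4: cycle detected

Cycle: yes


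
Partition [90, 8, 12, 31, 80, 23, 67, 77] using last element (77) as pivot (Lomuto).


Pivot: 77
  8 <= 77: swap -> [8, 90, 12, 31, 80, 23, 67, 77]
  12 <= 77: swap -> [8, 12, 90, 31, 80, 23, 67, 77]
  31 <= 77: swap -> [8, 12, 31, 90, 80, 23, 67, 77]
  23 <= 77: swap -> [8, 12, 31, 23, 80, 90, 67, 77]
  67 <= 77: swap -> [8, 12, 31, 23, 67, 90, 80, 77]
Place pivot at 5: [8, 12, 31, 23, 67, 77, 80, 90]

Partitioned: [8, 12, 31, 23, 67, 77, 80, 90]


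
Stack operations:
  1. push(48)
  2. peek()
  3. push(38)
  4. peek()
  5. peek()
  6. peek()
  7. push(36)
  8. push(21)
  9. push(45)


push(48) -> [48]
peek()->48
push(38) -> [48, 38]
peek()->38
peek()->38
peek()->38
push(36) -> [48, 38, 36]
push(21) -> [48, 38, 36, 21]
push(45) -> [48, 38, 36, 21, 45]

Final stack: [48, 38, 36, 21, 45]


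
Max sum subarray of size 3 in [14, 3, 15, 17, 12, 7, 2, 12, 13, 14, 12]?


[0:3]: 32
[1:4]: 35
[2:5]: 44
[3:6]: 36
[4:7]: 21
[5:8]: 21
[6:9]: 27
[7:10]: 39
[8:11]: 39

Max: 44 at [2:5]


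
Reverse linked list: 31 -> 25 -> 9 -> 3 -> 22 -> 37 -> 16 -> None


Step 1: curr=31, set curr.next=prev(None) | reversed so far: 31
Step 2: curr=25, set curr.next=prev(31) | reversed so far: 25 -> 31
Step 3: curr=9, set curr.next=prev(25) | reversed so far: 9 -> 25 -> 31
Step 4: curr=3, set curr.next=prev(9) | reversed so far: 3 -> 9 -> 25 -> 31
Step 5: curr=22, set curr.next=prev(3) | reversed so far: 22 -> 3 -> 9 -> 25 -> 31
Step 6: curr=37, set curr.next=prev(22) | reversed so far: 37 -> 22 -> 3 -> 9 -> 25 -> 31
Step 7: curr=16, set curr.next=prev(37) | reversed so far: 16 -> 37 -> 22 -> 3 -> 9 -> 25 -> 31

16 -> 37 -> 22 -> 3 -> 9 -> 25 -> 31 -> None


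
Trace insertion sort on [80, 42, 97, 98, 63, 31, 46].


Initial: [80, 42, 97, 98, 63, 31, 46]
Insert 42: [42, 80, 97, 98, 63, 31, 46]
Insert 97: [42, 80, 97, 98, 63, 31, 46]
Insert 98: [42, 80, 97, 98, 63, 31, 46]
Insert 63: [42, 63, 80, 97, 98, 31, 46]
Insert 31: [31, 42, 63, 80, 97, 98, 46]
Insert 46: [31, 42, 46, 63, 80, 97, 98]

Sorted: [31, 42, 46, 63, 80, 97, 98]


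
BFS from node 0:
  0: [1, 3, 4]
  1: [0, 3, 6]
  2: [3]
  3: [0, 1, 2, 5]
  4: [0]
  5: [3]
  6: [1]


Visit 0, enqueue [1, 3, 4]
Visit 1, enqueue [6]
Visit 3, enqueue [2, 5]
Visit 4, enqueue []
Visit 6, enqueue []
Visit 2, enqueue []
Visit 5, enqueue []

BFS order: [0, 1, 3, 4, 6, 2, 5]


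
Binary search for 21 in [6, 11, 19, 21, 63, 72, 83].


Step 1: lo=0, hi=6, mid=3, val=21

Found at index 3


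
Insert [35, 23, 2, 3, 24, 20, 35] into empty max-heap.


Insert 35: [35]
Insert 23: [35, 23]
Insert 2: [35, 23, 2]
Insert 3: [35, 23, 2, 3]
Insert 24: [35, 24, 2, 3, 23]
Insert 20: [35, 24, 20, 3, 23, 2]
Insert 35: [35, 24, 35, 3, 23, 2, 20]

Final heap: [35, 24, 35, 3, 23, 2, 20]


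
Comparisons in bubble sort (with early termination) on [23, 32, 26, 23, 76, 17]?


Algorithm: bubble sort (with early termination)
Input: [23, 32, 26, 23, 76, 17]
Sorted: [17, 23, 23, 26, 32, 76]

15


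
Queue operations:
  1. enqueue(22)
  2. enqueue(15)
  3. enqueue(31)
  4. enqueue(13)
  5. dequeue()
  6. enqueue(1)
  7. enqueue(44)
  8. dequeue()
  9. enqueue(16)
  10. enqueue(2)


enqueue(22) -> [22]
enqueue(15) -> [22, 15]
enqueue(31) -> [22, 15, 31]
enqueue(13) -> [22, 15, 31, 13]
dequeue()->22, [15, 31, 13]
enqueue(1) -> [15, 31, 13, 1]
enqueue(44) -> [15, 31, 13, 1, 44]
dequeue()->15, [31, 13, 1, 44]
enqueue(16) -> [31, 13, 1, 44, 16]
enqueue(2) -> [31, 13, 1, 44, 16, 2]

Final queue: [31, 13, 1, 44, 16, 2]


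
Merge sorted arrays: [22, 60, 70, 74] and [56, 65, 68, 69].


Take 22 from A
Take 56 from B
Take 60 from A
Take 65 from B
Take 68 from B
Take 69 from B

Merged: [22, 56, 60, 65, 68, 69, 70, 74]


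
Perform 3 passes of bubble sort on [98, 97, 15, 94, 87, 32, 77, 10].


Initial: [98, 97, 15, 94, 87, 32, 77, 10]
Pass 1: [97, 15, 94, 87, 32, 77, 10, 98] (7 swaps)
Pass 2: [15, 94, 87, 32, 77, 10, 97, 98] (6 swaps)
Pass 3: [15, 87, 32, 77, 10, 94, 97, 98] (4 swaps)

After 3 passes: [15, 87, 32, 77, 10, 94, 97, 98]


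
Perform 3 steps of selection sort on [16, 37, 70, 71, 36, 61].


Initial: [16, 37, 70, 71, 36, 61]
Step 1: min=16 at 0
  Swap: [16, 37, 70, 71, 36, 61]
Step 2: min=36 at 4
  Swap: [16, 36, 70, 71, 37, 61]
Step 3: min=37 at 4
  Swap: [16, 36, 37, 71, 70, 61]

After 3 steps: [16, 36, 37, 71, 70, 61]


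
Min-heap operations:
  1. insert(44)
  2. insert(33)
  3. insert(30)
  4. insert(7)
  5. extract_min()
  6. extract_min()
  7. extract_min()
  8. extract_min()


insert(44) -> [44]
insert(33) -> [33, 44]
insert(30) -> [30, 44, 33]
insert(7) -> [7, 30, 33, 44]
extract_min()->7, [30, 44, 33]
extract_min()->30, [33, 44]
extract_min()->33, [44]
extract_min()->44, []

Final heap: []


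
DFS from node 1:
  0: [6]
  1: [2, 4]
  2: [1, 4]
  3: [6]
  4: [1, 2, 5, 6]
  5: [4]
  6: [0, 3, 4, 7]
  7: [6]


Visit 1, push [4, 2]
Visit 2, push [4]
Visit 4, push [6, 5]
Visit 5, push []
Visit 6, push [7, 3, 0]
Visit 0, push []
Visit 3, push []
Visit 7, push []

DFS order: [1, 2, 4, 5, 6, 0, 3, 7]


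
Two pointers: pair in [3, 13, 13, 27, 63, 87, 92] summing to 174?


lo=0(3)+hi=6(92)=95
lo=1(13)+hi=6(92)=105
lo=2(13)+hi=6(92)=105
lo=3(27)+hi=6(92)=119
lo=4(63)+hi=6(92)=155
lo=5(87)+hi=6(92)=179

No pair found


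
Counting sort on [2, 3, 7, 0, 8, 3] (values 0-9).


Input: [2, 3, 7, 0, 8, 3]
Counts: [1, 0, 1, 2, 0, 0, 0, 1, 1, 0]

Sorted: [0, 2, 3, 3, 7, 8]


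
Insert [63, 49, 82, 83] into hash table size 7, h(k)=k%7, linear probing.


Insert 63: h=0 -> slot 0
Insert 49: h=0, 1 probes -> slot 1
Insert 82: h=5 -> slot 5
Insert 83: h=6 -> slot 6

Table: [63, 49, None, None, None, 82, 83]


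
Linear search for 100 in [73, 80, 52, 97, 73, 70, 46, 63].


i=0: 73!=100
i=1: 80!=100
i=2: 52!=100
i=3: 97!=100
i=4: 73!=100
i=5: 70!=100
i=6: 46!=100
i=7: 63!=100

Not found, 8 comps


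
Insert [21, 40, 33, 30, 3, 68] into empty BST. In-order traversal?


Insert 21: root
Insert 40: R from 21
Insert 33: R from 21 -> L from 40
Insert 30: R from 21 -> L from 40 -> L from 33
Insert 3: L from 21
Insert 68: R from 21 -> R from 40

In-order: [3, 21, 30, 33, 40, 68]


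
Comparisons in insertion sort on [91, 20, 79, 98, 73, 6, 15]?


Algorithm: insertion sort
Input: [91, 20, 79, 98, 73, 6, 15]
Sorted: [6, 15, 20, 73, 79, 91, 98]

19


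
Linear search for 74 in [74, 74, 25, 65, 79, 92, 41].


i=0: 74==74 found!

Found at 0, 1 comps


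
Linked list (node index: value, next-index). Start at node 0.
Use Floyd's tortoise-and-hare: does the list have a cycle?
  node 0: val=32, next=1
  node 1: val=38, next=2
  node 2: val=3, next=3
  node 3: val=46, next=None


Floyd's tortoise (slow, +1) and hare (fast, +2):
  init: slow=0, fast=0
  step 1: slow=1, fast=2
  step 2: fast 2->3->None, no cycle

Cycle: no


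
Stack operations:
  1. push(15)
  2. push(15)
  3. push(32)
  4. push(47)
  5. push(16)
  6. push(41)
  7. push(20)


push(15) -> [15]
push(15) -> [15, 15]
push(32) -> [15, 15, 32]
push(47) -> [15, 15, 32, 47]
push(16) -> [15, 15, 32, 47, 16]
push(41) -> [15, 15, 32, 47, 16, 41]
push(20) -> [15, 15, 32, 47, 16, 41, 20]

Final stack: [15, 15, 32, 47, 16, 41, 20]


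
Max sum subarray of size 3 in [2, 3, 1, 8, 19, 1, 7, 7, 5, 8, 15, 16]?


[0:3]: 6
[1:4]: 12
[2:5]: 28
[3:6]: 28
[4:7]: 27
[5:8]: 15
[6:9]: 19
[7:10]: 20
[8:11]: 28
[9:12]: 39

Max: 39 at [9:12]


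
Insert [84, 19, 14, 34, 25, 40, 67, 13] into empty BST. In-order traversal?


Insert 84: root
Insert 19: L from 84
Insert 14: L from 84 -> L from 19
Insert 34: L from 84 -> R from 19
Insert 25: L from 84 -> R from 19 -> L from 34
Insert 40: L from 84 -> R from 19 -> R from 34
Insert 67: L from 84 -> R from 19 -> R from 34 -> R from 40
Insert 13: L from 84 -> L from 19 -> L from 14

In-order: [13, 14, 19, 25, 34, 40, 67, 84]


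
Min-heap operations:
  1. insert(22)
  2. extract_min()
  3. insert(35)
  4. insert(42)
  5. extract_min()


insert(22) -> [22]
extract_min()->22, []
insert(35) -> [35]
insert(42) -> [35, 42]
extract_min()->35, [42]

Final heap: [42]


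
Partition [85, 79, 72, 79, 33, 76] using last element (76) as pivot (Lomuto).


Pivot: 76
  72 <= 76: swap -> [72, 79, 85, 79, 33, 76]
  33 <= 76: swap -> [72, 33, 85, 79, 79, 76]
Place pivot at 2: [72, 33, 76, 79, 79, 85]

Partitioned: [72, 33, 76, 79, 79, 85]


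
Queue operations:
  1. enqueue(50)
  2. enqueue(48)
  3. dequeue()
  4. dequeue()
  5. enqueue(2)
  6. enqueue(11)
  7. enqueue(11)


enqueue(50) -> [50]
enqueue(48) -> [50, 48]
dequeue()->50, [48]
dequeue()->48, []
enqueue(2) -> [2]
enqueue(11) -> [2, 11]
enqueue(11) -> [2, 11, 11]

Final queue: [2, 11, 11]


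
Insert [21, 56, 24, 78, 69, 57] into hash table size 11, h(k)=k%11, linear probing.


Insert 21: h=10 -> slot 10
Insert 56: h=1 -> slot 1
Insert 24: h=2 -> slot 2
Insert 78: h=1, 2 probes -> slot 3
Insert 69: h=3, 1 probes -> slot 4
Insert 57: h=2, 3 probes -> slot 5

Table: [None, 56, 24, 78, 69, 57, None, None, None, None, 21]


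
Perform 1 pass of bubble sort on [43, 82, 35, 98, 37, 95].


Initial: [43, 82, 35, 98, 37, 95]
Pass 1: [43, 35, 82, 37, 95, 98] (3 swaps)

After 1 pass: [43, 35, 82, 37, 95, 98]


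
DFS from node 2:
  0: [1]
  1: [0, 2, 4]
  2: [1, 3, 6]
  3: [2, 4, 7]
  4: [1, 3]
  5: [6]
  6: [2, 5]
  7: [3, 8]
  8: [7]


Visit 2, push [6, 3, 1]
Visit 1, push [4, 0]
Visit 0, push []
Visit 4, push [3]
Visit 3, push [7]
Visit 7, push [8]
Visit 8, push []
Visit 6, push [5]
Visit 5, push []

DFS order: [2, 1, 0, 4, 3, 7, 8, 6, 5]


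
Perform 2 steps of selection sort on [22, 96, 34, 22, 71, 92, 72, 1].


Initial: [22, 96, 34, 22, 71, 92, 72, 1]
Step 1: min=1 at 7
  Swap: [1, 96, 34, 22, 71, 92, 72, 22]
Step 2: min=22 at 3
  Swap: [1, 22, 34, 96, 71, 92, 72, 22]

After 2 steps: [1, 22, 34, 96, 71, 92, 72, 22]


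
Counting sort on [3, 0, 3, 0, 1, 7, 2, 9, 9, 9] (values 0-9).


Input: [3, 0, 3, 0, 1, 7, 2, 9, 9, 9]
Counts: [2, 1, 1, 2, 0, 0, 0, 1, 0, 3]

Sorted: [0, 0, 1, 2, 3, 3, 7, 9, 9, 9]


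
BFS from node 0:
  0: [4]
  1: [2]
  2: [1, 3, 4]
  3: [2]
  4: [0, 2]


Visit 0, enqueue [4]
Visit 4, enqueue [2]
Visit 2, enqueue [1, 3]
Visit 1, enqueue []
Visit 3, enqueue []

BFS order: [0, 4, 2, 1, 3]


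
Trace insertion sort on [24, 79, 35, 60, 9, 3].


Initial: [24, 79, 35, 60, 9, 3]
Insert 79: [24, 79, 35, 60, 9, 3]
Insert 35: [24, 35, 79, 60, 9, 3]
Insert 60: [24, 35, 60, 79, 9, 3]
Insert 9: [9, 24, 35, 60, 79, 3]
Insert 3: [3, 9, 24, 35, 60, 79]

Sorted: [3, 9, 24, 35, 60, 79]


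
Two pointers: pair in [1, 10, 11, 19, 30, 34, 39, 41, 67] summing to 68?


lo=0(1)+hi=8(67)=68

Yes: 1+67=68


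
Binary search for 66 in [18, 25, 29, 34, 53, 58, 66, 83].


Step 1: lo=0, hi=7, mid=3, val=34
Step 2: lo=4, hi=7, mid=5, val=58
Step 3: lo=6, hi=7, mid=6, val=66

Found at index 6


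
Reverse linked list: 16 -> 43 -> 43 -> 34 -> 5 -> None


Step 1: curr=16, set curr.next=prev(None) | reversed so far: 16
Step 2: curr=43, set curr.next=prev(16) | reversed so far: 43 -> 16
Step 3: curr=43, set curr.next=prev(43) | reversed so far: 43 -> 43 -> 16
Step 4: curr=34, set curr.next=prev(43) | reversed so far: 34 -> 43 -> 43 -> 16
Step 5: curr=5, set curr.next=prev(34) | reversed so far: 5 -> 34 -> 43 -> 43 -> 16

5 -> 34 -> 43 -> 43 -> 16 -> None


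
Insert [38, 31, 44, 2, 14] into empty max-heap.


Insert 38: [38]
Insert 31: [38, 31]
Insert 44: [44, 31, 38]
Insert 2: [44, 31, 38, 2]
Insert 14: [44, 31, 38, 2, 14]

Final heap: [44, 31, 38, 2, 14]


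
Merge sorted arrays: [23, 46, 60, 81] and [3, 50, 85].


Take 3 from B
Take 23 from A
Take 46 from A
Take 50 from B
Take 60 from A
Take 81 from A

Merged: [3, 23, 46, 50, 60, 81, 85]


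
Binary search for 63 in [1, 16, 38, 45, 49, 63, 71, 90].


Step 1: lo=0, hi=7, mid=3, val=45
Step 2: lo=4, hi=7, mid=5, val=63

Found at index 5


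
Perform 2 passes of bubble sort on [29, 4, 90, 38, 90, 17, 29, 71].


Initial: [29, 4, 90, 38, 90, 17, 29, 71]
Pass 1: [4, 29, 38, 90, 17, 29, 71, 90] (5 swaps)
Pass 2: [4, 29, 38, 17, 29, 71, 90, 90] (3 swaps)

After 2 passes: [4, 29, 38, 17, 29, 71, 90, 90]


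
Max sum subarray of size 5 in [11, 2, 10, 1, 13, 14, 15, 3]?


[0:5]: 37
[1:6]: 40
[2:7]: 53
[3:8]: 46

Max: 53 at [2:7]


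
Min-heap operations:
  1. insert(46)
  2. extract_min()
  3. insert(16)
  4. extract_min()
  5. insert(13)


insert(46) -> [46]
extract_min()->46, []
insert(16) -> [16]
extract_min()->16, []
insert(13) -> [13]

Final heap: [13]


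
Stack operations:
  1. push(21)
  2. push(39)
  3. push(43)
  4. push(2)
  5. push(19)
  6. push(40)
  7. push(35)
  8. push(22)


push(21) -> [21]
push(39) -> [21, 39]
push(43) -> [21, 39, 43]
push(2) -> [21, 39, 43, 2]
push(19) -> [21, 39, 43, 2, 19]
push(40) -> [21, 39, 43, 2, 19, 40]
push(35) -> [21, 39, 43, 2, 19, 40, 35]
push(22) -> [21, 39, 43, 2, 19, 40, 35, 22]

Final stack: [21, 39, 43, 2, 19, 40, 35, 22]


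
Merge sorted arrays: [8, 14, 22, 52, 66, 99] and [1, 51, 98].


Take 1 from B
Take 8 from A
Take 14 from A
Take 22 from A
Take 51 from B
Take 52 from A
Take 66 from A
Take 98 from B

Merged: [1, 8, 14, 22, 51, 52, 66, 98, 99]


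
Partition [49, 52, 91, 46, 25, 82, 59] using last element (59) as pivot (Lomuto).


Pivot: 59
  49 <= 59: advance i (no swap)
  52 <= 59: advance i (no swap)
  46 <= 59: swap -> [49, 52, 46, 91, 25, 82, 59]
  25 <= 59: swap -> [49, 52, 46, 25, 91, 82, 59]
Place pivot at 4: [49, 52, 46, 25, 59, 82, 91]

Partitioned: [49, 52, 46, 25, 59, 82, 91]


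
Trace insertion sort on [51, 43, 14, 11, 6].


Initial: [51, 43, 14, 11, 6]
Insert 43: [43, 51, 14, 11, 6]
Insert 14: [14, 43, 51, 11, 6]
Insert 11: [11, 14, 43, 51, 6]
Insert 6: [6, 11, 14, 43, 51]

Sorted: [6, 11, 14, 43, 51]


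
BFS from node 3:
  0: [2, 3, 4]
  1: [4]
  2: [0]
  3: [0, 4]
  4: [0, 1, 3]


Visit 3, enqueue [0, 4]
Visit 0, enqueue [2]
Visit 4, enqueue [1]
Visit 2, enqueue []
Visit 1, enqueue []

BFS order: [3, 0, 4, 2, 1]


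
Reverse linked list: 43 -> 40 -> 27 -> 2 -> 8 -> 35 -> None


Step 1: curr=43, set curr.next=prev(None) | reversed so far: 43
Step 2: curr=40, set curr.next=prev(43) | reversed so far: 40 -> 43
Step 3: curr=27, set curr.next=prev(40) | reversed so far: 27 -> 40 -> 43
Step 4: curr=2, set curr.next=prev(27) | reversed so far: 2 -> 27 -> 40 -> 43
Step 5: curr=8, set curr.next=prev(2) | reversed so far: 8 -> 2 -> 27 -> 40 -> 43
Step 6: curr=35, set curr.next=prev(8) | reversed so far: 35 -> 8 -> 2 -> 27 -> 40 -> 43

35 -> 8 -> 2 -> 27 -> 40 -> 43 -> None


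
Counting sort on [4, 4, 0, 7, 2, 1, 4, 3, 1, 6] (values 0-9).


Input: [4, 4, 0, 7, 2, 1, 4, 3, 1, 6]
Counts: [1, 2, 1, 1, 3, 0, 1, 1, 0, 0]

Sorted: [0, 1, 1, 2, 3, 4, 4, 4, 6, 7]


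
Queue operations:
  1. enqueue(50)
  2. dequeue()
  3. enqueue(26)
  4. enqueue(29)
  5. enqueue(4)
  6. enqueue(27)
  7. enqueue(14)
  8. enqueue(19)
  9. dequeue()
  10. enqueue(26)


enqueue(50) -> [50]
dequeue()->50, []
enqueue(26) -> [26]
enqueue(29) -> [26, 29]
enqueue(4) -> [26, 29, 4]
enqueue(27) -> [26, 29, 4, 27]
enqueue(14) -> [26, 29, 4, 27, 14]
enqueue(19) -> [26, 29, 4, 27, 14, 19]
dequeue()->26, [29, 4, 27, 14, 19]
enqueue(26) -> [29, 4, 27, 14, 19, 26]

Final queue: [29, 4, 27, 14, 19, 26]


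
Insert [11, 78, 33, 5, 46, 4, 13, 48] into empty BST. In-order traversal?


Insert 11: root
Insert 78: R from 11
Insert 33: R from 11 -> L from 78
Insert 5: L from 11
Insert 46: R from 11 -> L from 78 -> R from 33
Insert 4: L from 11 -> L from 5
Insert 13: R from 11 -> L from 78 -> L from 33
Insert 48: R from 11 -> L from 78 -> R from 33 -> R from 46

In-order: [4, 5, 11, 13, 33, 46, 48, 78]


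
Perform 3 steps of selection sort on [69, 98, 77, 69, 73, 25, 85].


Initial: [69, 98, 77, 69, 73, 25, 85]
Step 1: min=25 at 5
  Swap: [25, 98, 77, 69, 73, 69, 85]
Step 2: min=69 at 3
  Swap: [25, 69, 77, 98, 73, 69, 85]
Step 3: min=69 at 5
  Swap: [25, 69, 69, 98, 73, 77, 85]

After 3 steps: [25, 69, 69, 98, 73, 77, 85]


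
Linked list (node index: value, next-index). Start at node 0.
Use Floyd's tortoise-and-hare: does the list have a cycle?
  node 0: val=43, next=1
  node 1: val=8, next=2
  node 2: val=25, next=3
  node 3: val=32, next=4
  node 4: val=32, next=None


Floyd's tortoise (slow, +1) and hare (fast, +2):
  init: slow=0, fast=0
  step 1: slow=1, fast=2
  step 2: slow=2, fast=4
  step 3: fast -> None, no cycle

Cycle: no


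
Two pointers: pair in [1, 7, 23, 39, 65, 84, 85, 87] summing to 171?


lo=0(1)+hi=7(87)=88
lo=1(7)+hi=7(87)=94
lo=2(23)+hi=7(87)=110
lo=3(39)+hi=7(87)=126
lo=4(65)+hi=7(87)=152
lo=5(84)+hi=7(87)=171

Yes: 84+87=171


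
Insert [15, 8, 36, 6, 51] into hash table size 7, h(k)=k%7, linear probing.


Insert 15: h=1 -> slot 1
Insert 8: h=1, 1 probes -> slot 2
Insert 36: h=1, 2 probes -> slot 3
Insert 6: h=6 -> slot 6
Insert 51: h=2, 2 probes -> slot 4

Table: [None, 15, 8, 36, 51, None, 6]


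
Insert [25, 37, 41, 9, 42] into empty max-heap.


Insert 25: [25]
Insert 37: [37, 25]
Insert 41: [41, 25, 37]
Insert 9: [41, 25, 37, 9]
Insert 42: [42, 41, 37, 9, 25]

Final heap: [42, 41, 37, 9, 25]


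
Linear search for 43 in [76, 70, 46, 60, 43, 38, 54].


i=0: 76!=43
i=1: 70!=43
i=2: 46!=43
i=3: 60!=43
i=4: 43==43 found!

Found at 4, 5 comps


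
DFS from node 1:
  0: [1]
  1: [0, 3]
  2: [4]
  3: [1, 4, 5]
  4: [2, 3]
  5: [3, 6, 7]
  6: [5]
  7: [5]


Visit 1, push [3, 0]
Visit 0, push []
Visit 3, push [5, 4]
Visit 4, push [2]
Visit 2, push []
Visit 5, push [7, 6]
Visit 6, push []
Visit 7, push []

DFS order: [1, 0, 3, 4, 2, 5, 6, 7]


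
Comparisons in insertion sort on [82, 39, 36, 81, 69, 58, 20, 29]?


Algorithm: insertion sort
Input: [82, 39, 36, 81, 69, 58, 20, 29]
Sorted: [20, 29, 36, 39, 58, 69, 81, 82]

25


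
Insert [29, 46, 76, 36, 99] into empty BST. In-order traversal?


Insert 29: root
Insert 46: R from 29
Insert 76: R from 29 -> R from 46
Insert 36: R from 29 -> L from 46
Insert 99: R from 29 -> R from 46 -> R from 76

In-order: [29, 36, 46, 76, 99]


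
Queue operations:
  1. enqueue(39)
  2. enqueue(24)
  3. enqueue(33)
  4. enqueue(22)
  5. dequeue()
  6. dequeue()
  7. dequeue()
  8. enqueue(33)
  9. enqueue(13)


enqueue(39) -> [39]
enqueue(24) -> [39, 24]
enqueue(33) -> [39, 24, 33]
enqueue(22) -> [39, 24, 33, 22]
dequeue()->39, [24, 33, 22]
dequeue()->24, [33, 22]
dequeue()->33, [22]
enqueue(33) -> [22, 33]
enqueue(13) -> [22, 33, 13]

Final queue: [22, 33, 13]


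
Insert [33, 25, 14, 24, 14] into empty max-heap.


Insert 33: [33]
Insert 25: [33, 25]
Insert 14: [33, 25, 14]
Insert 24: [33, 25, 14, 24]
Insert 14: [33, 25, 14, 24, 14]

Final heap: [33, 25, 14, 24, 14]


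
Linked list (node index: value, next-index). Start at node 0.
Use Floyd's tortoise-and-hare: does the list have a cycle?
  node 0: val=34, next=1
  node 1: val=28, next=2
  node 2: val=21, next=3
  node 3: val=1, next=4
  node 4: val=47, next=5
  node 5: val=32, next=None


Floyd's tortoise (slow, +1) and hare (fast, +2):
  init: slow=0, fast=0
  step 1: slow=1, fast=2
  step 2: slow=2, fast=4
  step 3: fast 4->5->None, no cycle

Cycle: no


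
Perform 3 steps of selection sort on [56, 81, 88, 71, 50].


Initial: [56, 81, 88, 71, 50]
Step 1: min=50 at 4
  Swap: [50, 81, 88, 71, 56]
Step 2: min=56 at 4
  Swap: [50, 56, 88, 71, 81]
Step 3: min=71 at 3
  Swap: [50, 56, 71, 88, 81]

After 3 steps: [50, 56, 71, 88, 81]


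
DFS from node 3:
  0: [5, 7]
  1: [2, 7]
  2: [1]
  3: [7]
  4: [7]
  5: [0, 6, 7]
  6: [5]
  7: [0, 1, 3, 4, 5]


Visit 3, push [7]
Visit 7, push [5, 4, 1, 0]
Visit 0, push [5]
Visit 5, push [6]
Visit 6, push []
Visit 1, push [2]
Visit 2, push []
Visit 4, push []

DFS order: [3, 7, 0, 5, 6, 1, 2, 4]


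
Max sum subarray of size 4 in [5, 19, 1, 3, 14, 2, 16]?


[0:4]: 28
[1:5]: 37
[2:6]: 20
[3:7]: 35

Max: 37 at [1:5]


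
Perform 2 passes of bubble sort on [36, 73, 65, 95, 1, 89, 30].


Initial: [36, 73, 65, 95, 1, 89, 30]
Pass 1: [36, 65, 73, 1, 89, 30, 95] (4 swaps)
Pass 2: [36, 65, 1, 73, 30, 89, 95] (2 swaps)

After 2 passes: [36, 65, 1, 73, 30, 89, 95]


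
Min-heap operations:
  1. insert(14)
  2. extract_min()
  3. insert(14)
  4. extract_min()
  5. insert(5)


insert(14) -> [14]
extract_min()->14, []
insert(14) -> [14]
extract_min()->14, []
insert(5) -> [5]

Final heap: [5]


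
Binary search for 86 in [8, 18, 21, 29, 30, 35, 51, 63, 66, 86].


Step 1: lo=0, hi=9, mid=4, val=30
Step 2: lo=5, hi=9, mid=7, val=63
Step 3: lo=8, hi=9, mid=8, val=66
Step 4: lo=9, hi=9, mid=9, val=86

Found at index 9


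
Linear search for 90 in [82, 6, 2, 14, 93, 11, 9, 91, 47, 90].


i=0: 82!=90
i=1: 6!=90
i=2: 2!=90
i=3: 14!=90
i=4: 93!=90
i=5: 11!=90
i=6: 9!=90
i=7: 91!=90
i=8: 47!=90
i=9: 90==90 found!

Found at 9, 10 comps


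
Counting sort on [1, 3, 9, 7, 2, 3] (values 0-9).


Input: [1, 3, 9, 7, 2, 3]
Counts: [0, 1, 1, 2, 0, 0, 0, 1, 0, 1]

Sorted: [1, 2, 3, 3, 7, 9]


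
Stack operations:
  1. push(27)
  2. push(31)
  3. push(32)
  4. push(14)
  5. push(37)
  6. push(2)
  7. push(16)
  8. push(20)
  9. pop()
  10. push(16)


push(27) -> [27]
push(31) -> [27, 31]
push(32) -> [27, 31, 32]
push(14) -> [27, 31, 32, 14]
push(37) -> [27, 31, 32, 14, 37]
push(2) -> [27, 31, 32, 14, 37, 2]
push(16) -> [27, 31, 32, 14, 37, 2, 16]
push(20) -> [27, 31, 32, 14, 37, 2, 16, 20]
pop()->20, [27, 31, 32, 14, 37, 2, 16]
push(16) -> [27, 31, 32, 14, 37, 2, 16, 16]

Final stack: [27, 31, 32, 14, 37, 2, 16, 16]


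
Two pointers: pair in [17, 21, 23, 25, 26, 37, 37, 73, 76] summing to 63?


lo=0(17)+hi=8(76)=93
lo=0(17)+hi=7(73)=90
lo=0(17)+hi=6(37)=54
lo=1(21)+hi=6(37)=58
lo=2(23)+hi=6(37)=60
lo=3(25)+hi=6(37)=62
lo=4(26)+hi=6(37)=63

Yes: 26+37=63


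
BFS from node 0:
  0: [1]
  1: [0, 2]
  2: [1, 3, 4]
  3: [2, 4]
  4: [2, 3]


Visit 0, enqueue [1]
Visit 1, enqueue [2]
Visit 2, enqueue [3, 4]
Visit 3, enqueue []
Visit 4, enqueue []

BFS order: [0, 1, 2, 3, 4]


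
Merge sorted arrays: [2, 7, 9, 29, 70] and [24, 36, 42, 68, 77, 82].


Take 2 from A
Take 7 from A
Take 9 from A
Take 24 from B
Take 29 from A
Take 36 from B
Take 42 from B
Take 68 from B
Take 70 from A

Merged: [2, 7, 9, 24, 29, 36, 42, 68, 70, 77, 82]


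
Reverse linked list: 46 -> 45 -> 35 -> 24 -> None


Step 1: curr=46, set curr.next=prev(None) | reversed so far: 46
Step 2: curr=45, set curr.next=prev(46) | reversed so far: 45 -> 46
Step 3: curr=35, set curr.next=prev(45) | reversed so far: 35 -> 45 -> 46
Step 4: curr=24, set curr.next=prev(35) | reversed so far: 24 -> 35 -> 45 -> 46

24 -> 35 -> 45 -> 46 -> None


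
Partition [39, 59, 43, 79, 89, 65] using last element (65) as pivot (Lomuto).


Pivot: 65
  39 <= 65: advance i (no swap)
  59 <= 65: advance i (no swap)
  43 <= 65: advance i (no swap)
Place pivot at 3: [39, 59, 43, 65, 89, 79]

Partitioned: [39, 59, 43, 65, 89, 79]


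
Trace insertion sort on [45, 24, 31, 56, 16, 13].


Initial: [45, 24, 31, 56, 16, 13]
Insert 24: [24, 45, 31, 56, 16, 13]
Insert 31: [24, 31, 45, 56, 16, 13]
Insert 56: [24, 31, 45, 56, 16, 13]
Insert 16: [16, 24, 31, 45, 56, 13]
Insert 13: [13, 16, 24, 31, 45, 56]

Sorted: [13, 16, 24, 31, 45, 56]


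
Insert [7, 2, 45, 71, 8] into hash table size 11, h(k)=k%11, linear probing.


Insert 7: h=7 -> slot 7
Insert 2: h=2 -> slot 2
Insert 45: h=1 -> slot 1
Insert 71: h=5 -> slot 5
Insert 8: h=8 -> slot 8

Table: [None, 45, 2, None, None, 71, None, 7, 8, None, None]


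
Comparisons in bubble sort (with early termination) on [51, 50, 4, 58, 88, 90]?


Algorithm: bubble sort (with early termination)
Input: [51, 50, 4, 58, 88, 90]
Sorted: [4, 50, 51, 58, 88, 90]

12


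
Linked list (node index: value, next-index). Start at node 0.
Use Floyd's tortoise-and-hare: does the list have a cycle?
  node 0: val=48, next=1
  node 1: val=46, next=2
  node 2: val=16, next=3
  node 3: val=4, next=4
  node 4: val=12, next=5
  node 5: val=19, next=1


Floyd's tortoise (slow, +1) and hare (fast, +2):
  init: slow=0, fast=0
  step 1: slow=1, fast=2
  step 2: slow=2, fast=4
  step 3: slow=3, fast=1
  step 4: slow=4, fast=3
  step 5: slow=5, fast=5
  slow == fast at node 5: cycle detected

Cycle: yes


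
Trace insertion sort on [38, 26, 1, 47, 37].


Initial: [38, 26, 1, 47, 37]
Insert 26: [26, 38, 1, 47, 37]
Insert 1: [1, 26, 38, 47, 37]
Insert 47: [1, 26, 38, 47, 37]
Insert 37: [1, 26, 37, 38, 47]

Sorted: [1, 26, 37, 38, 47]


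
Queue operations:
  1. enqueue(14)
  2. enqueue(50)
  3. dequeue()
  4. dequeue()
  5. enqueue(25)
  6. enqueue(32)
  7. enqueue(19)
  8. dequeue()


enqueue(14) -> [14]
enqueue(50) -> [14, 50]
dequeue()->14, [50]
dequeue()->50, []
enqueue(25) -> [25]
enqueue(32) -> [25, 32]
enqueue(19) -> [25, 32, 19]
dequeue()->25, [32, 19]

Final queue: [32, 19]


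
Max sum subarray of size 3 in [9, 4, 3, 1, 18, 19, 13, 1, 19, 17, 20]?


[0:3]: 16
[1:4]: 8
[2:5]: 22
[3:6]: 38
[4:7]: 50
[5:8]: 33
[6:9]: 33
[7:10]: 37
[8:11]: 56

Max: 56 at [8:11]


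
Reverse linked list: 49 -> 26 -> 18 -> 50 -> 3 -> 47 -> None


Step 1: curr=49, set curr.next=prev(None) | reversed so far: 49
Step 2: curr=26, set curr.next=prev(49) | reversed so far: 26 -> 49
Step 3: curr=18, set curr.next=prev(26) | reversed so far: 18 -> 26 -> 49
Step 4: curr=50, set curr.next=prev(18) | reversed so far: 50 -> 18 -> 26 -> 49
Step 5: curr=3, set curr.next=prev(50) | reversed so far: 3 -> 50 -> 18 -> 26 -> 49
Step 6: curr=47, set curr.next=prev(3) | reversed so far: 47 -> 3 -> 50 -> 18 -> 26 -> 49

47 -> 3 -> 50 -> 18 -> 26 -> 49 -> None


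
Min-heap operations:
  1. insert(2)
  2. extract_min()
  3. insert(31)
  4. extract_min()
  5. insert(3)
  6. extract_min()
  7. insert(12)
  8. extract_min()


insert(2) -> [2]
extract_min()->2, []
insert(31) -> [31]
extract_min()->31, []
insert(3) -> [3]
extract_min()->3, []
insert(12) -> [12]
extract_min()->12, []

Final heap: []


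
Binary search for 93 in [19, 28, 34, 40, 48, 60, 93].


Step 1: lo=0, hi=6, mid=3, val=40
Step 2: lo=4, hi=6, mid=5, val=60
Step 3: lo=6, hi=6, mid=6, val=93

Found at index 6


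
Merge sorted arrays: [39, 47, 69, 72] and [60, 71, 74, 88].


Take 39 from A
Take 47 from A
Take 60 from B
Take 69 from A
Take 71 from B
Take 72 from A

Merged: [39, 47, 60, 69, 71, 72, 74, 88]


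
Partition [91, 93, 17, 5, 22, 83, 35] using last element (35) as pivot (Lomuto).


Pivot: 35
  17 <= 35: swap -> [17, 93, 91, 5, 22, 83, 35]
  5 <= 35: swap -> [17, 5, 91, 93, 22, 83, 35]
  22 <= 35: swap -> [17, 5, 22, 93, 91, 83, 35]
Place pivot at 3: [17, 5, 22, 35, 91, 83, 93]

Partitioned: [17, 5, 22, 35, 91, 83, 93]


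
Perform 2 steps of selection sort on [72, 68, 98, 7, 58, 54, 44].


Initial: [72, 68, 98, 7, 58, 54, 44]
Step 1: min=7 at 3
  Swap: [7, 68, 98, 72, 58, 54, 44]
Step 2: min=44 at 6
  Swap: [7, 44, 98, 72, 58, 54, 68]

After 2 steps: [7, 44, 98, 72, 58, 54, 68]


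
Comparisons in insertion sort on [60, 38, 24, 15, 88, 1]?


Algorithm: insertion sort
Input: [60, 38, 24, 15, 88, 1]
Sorted: [1, 15, 24, 38, 60, 88]

12


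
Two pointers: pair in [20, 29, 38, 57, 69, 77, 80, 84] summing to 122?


lo=0(20)+hi=7(84)=104
lo=1(29)+hi=7(84)=113
lo=2(38)+hi=7(84)=122

Yes: 38+84=122


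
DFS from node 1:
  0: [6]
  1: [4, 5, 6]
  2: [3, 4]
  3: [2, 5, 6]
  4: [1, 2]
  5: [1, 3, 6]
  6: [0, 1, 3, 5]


Visit 1, push [6, 5, 4]
Visit 4, push [2]
Visit 2, push [3]
Visit 3, push [6, 5]
Visit 5, push [6]
Visit 6, push [0]
Visit 0, push []

DFS order: [1, 4, 2, 3, 5, 6, 0]


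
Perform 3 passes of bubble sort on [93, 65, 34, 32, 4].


Initial: [93, 65, 34, 32, 4]
Pass 1: [65, 34, 32, 4, 93] (4 swaps)
Pass 2: [34, 32, 4, 65, 93] (3 swaps)
Pass 3: [32, 4, 34, 65, 93] (2 swaps)

After 3 passes: [32, 4, 34, 65, 93]


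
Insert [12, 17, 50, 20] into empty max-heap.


Insert 12: [12]
Insert 17: [17, 12]
Insert 50: [50, 12, 17]
Insert 20: [50, 20, 17, 12]

Final heap: [50, 20, 17, 12]


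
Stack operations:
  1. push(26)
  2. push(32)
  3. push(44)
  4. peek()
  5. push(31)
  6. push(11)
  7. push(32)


push(26) -> [26]
push(32) -> [26, 32]
push(44) -> [26, 32, 44]
peek()->44
push(31) -> [26, 32, 44, 31]
push(11) -> [26, 32, 44, 31, 11]
push(32) -> [26, 32, 44, 31, 11, 32]

Final stack: [26, 32, 44, 31, 11, 32]


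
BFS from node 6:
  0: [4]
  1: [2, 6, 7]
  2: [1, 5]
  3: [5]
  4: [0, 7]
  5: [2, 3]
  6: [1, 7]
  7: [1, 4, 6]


Visit 6, enqueue [1, 7]
Visit 1, enqueue [2]
Visit 7, enqueue [4]
Visit 2, enqueue [5]
Visit 4, enqueue [0]
Visit 5, enqueue [3]
Visit 0, enqueue []
Visit 3, enqueue []

BFS order: [6, 1, 7, 2, 4, 5, 0, 3]


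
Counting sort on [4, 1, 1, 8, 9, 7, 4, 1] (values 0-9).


Input: [4, 1, 1, 8, 9, 7, 4, 1]
Counts: [0, 3, 0, 0, 2, 0, 0, 1, 1, 1]

Sorted: [1, 1, 1, 4, 4, 7, 8, 9]


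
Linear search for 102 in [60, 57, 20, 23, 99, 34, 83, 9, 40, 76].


i=0: 60!=102
i=1: 57!=102
i=2: 20!=102
i=3: 23!=102
i=4: 99!=102
i=5: 34!=102
i=6: 83!=102
i=7: 9!=102
i=8: 40!=102
i=9: 76!=102

Not found, 10 comps


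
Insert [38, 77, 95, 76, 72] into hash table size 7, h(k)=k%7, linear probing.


Insert 38: h=3 -> slot 3
Insert 77: h=0 -> slot 0
Insert 95: h=4 -> slot 4
Insert 76: h=6 -> slot 6
Insert 72: h=2 -> slot 2

Table: [77, None, 72, 38, 95, None, 76]


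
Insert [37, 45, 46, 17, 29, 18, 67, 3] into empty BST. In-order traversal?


Insert 37: root
Insert 45: R from 37
Insert 46: R from 37 -> R from 45
Insert 17: L from 37
Insert 29: L from 37 -> R from 17
Insert 18: L from 37 -> R from 17 -> L from 29
Insert 67: R from 37 -> R from 45 -> R from 46
Insert 3: L from 37 -> L from 17

In-order: [3, 17, 18, 29, 37, 45, 46, 67]


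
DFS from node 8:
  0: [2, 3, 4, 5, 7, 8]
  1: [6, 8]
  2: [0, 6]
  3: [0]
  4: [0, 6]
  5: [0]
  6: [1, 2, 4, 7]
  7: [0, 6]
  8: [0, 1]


Visit 8, push [1, 0]
Visit 0, push [7, 5, 4, 3, 2]
Visit 2, push [6]
Visit 6, push [7, 4, 1]
Visit 1, push []
Visit 4, push []
Visit 7, push []
Visit 3, push []
Visit 5, push []

DFS order: [8, 0, 2, 6, 1, 4, 7, 3, 5]


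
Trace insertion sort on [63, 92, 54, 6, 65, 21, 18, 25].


Initial: [63, 92, 54, 6, 65, 21, 18, 25]
Insert 92: [63, 92, 54, 6, 65, 21, 18, 25]
Insert 54: [54, 63, 92, 6, 65, 21, 18, 25]
Insert 6: [6, 54, 63, 92, 65, 21, 18, 25]
Insert 65: [6, 54, 63, 65, 92, 21, 18, 25]
Insert 21: [6, 21, 54, 63, 65, 92, 18, 25]
Insert 18: [6, 18, 21, 54, 63, 65, 92, 25]
Insert 25: [6, 18, 21, 25, 54, 63, 65, 92]

Sorted: [6, 18, 21, 25, 54, 63, 65, 92]


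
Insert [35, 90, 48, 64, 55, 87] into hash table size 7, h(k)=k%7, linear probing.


Insert 35: h=0 -> slot 0
Insert 90: h=6 -> slot 6
Insert 48: h=6, 2 probes -> slot 1
Insert 64: h=1, 1 probes -> slot 2
Insert 55: h=6, 4 probes -> slot 3
Insert 87: h=3, 1 probes -> slot 4

Table: [35, 48, 64, 55, 87, None, 90]


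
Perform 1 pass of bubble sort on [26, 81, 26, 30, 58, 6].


Initial: [26, 81, 26, 30, 58, 6]
Pass 1: [26, 26, 30, 58, 6, 81] (4 swaps)

After 1 pass: [26, 26, 30, 58, 6, 81]


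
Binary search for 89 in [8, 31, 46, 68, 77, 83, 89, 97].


Step 1: lo=0, hi=7, mid=3, val=68
Step 2: lo=4, hi=7, mid=5, val=83
Step 3: lo=6, hi=7, mid=6, val=89

Found at index 6


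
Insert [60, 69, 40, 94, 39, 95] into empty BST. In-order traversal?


Insert 60: root
Insert 69: R from 60
Insert 40: L from 60
Insert 94: R from 60 -> R from 69
Insert 39: L from 60 -> L from 40
Insert 95: R from 60 -> R from 69 -> R from 94

In-order: [39, 40, 60, 69, 94, 95]


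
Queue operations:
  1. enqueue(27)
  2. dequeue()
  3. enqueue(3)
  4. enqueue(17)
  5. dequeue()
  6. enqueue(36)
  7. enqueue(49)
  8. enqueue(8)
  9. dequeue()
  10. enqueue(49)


enqueue(27) -> [27]
dequeue()->27, []
enqueue(3) -> [3]
enqueue(17) -> [3, 17]
dequeue()->3, [17]
enqueue(36) -> [17, 36]
enqueue(49) -> [17, 36, 49]
enqueue(8) -> [17, 36, 49, 8]
dequeue()->17, [36, 49, 8]
enqueue(49) -> [36, 49, 8, 49]

Final queue: [36, 49, 8, 49]


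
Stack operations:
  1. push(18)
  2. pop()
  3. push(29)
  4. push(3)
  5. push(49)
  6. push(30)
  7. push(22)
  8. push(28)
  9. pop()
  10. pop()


push(18) -> [18]
pop()->18, []
push(29) -> [29]
push(3) -> [29, 3]
push(49) -> [29, 3, 49]
push(30) -> [29, 3, 49, 30]
push(22) -> [29, 3, 49, 30, 22]
push(28) -> [29, 3, 49, 30, 22, 28]
pop()->28, [29, 3, 49, 30, 22]
pop()->22, [29, 3, 49, 30]

Final stack: [29, 3, 49, 30]


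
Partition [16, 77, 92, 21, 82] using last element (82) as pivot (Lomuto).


Pivot: 82
  16 <= 82: advance i (no swap)
  77 <= 82: advance i (no swap)
  21 <= 82: swap -> [16, 77, 21, 92, 82]
Place pivot at 3: [16, 77, 21, 82, 92]

Partitioned: [16, 77, 21, 82, 92]
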